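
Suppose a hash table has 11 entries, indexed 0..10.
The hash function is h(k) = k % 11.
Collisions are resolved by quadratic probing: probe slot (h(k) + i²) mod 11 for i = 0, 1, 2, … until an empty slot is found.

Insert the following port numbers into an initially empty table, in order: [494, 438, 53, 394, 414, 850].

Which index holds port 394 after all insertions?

Insert 494: h=10, slot 10 empty -> index 10.
Insert 438: h=9, slot 9 empty -> index 9.
Insert 53: h=9, slots 9,10 occupied -> index 2.
Insert 394: h=9, slots 9,10,2 occupied -> index 7.
Insert 414: h=7, slot 7 occupied -> index 8.
Insert 850: h=3, slot 3 empty -> index 3.
Table: [∅, ∅, 53, 850, ∅, ∅, ∅, 394, 414, 438, 494]

7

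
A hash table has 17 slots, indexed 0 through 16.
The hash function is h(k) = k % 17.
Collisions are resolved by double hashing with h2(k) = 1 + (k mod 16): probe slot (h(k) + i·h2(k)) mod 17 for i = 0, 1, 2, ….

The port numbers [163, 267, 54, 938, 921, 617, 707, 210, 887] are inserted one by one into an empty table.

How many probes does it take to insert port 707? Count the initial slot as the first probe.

3

Insert 163: h=10, slot 10 empty => index 10.
Insert 267: h=12, slot 12 empty => index 12.
Insert 54: h=3, slot 3 empty => index 3.
Insert 938: h=3, h2=11, slot 3 occupied => index 14.
Insert 921: h=3, h2=10, slot 3 occupied => index 13.
Insert 617: h=5, slot 5 empty => index 5.
Insert 707: h=10, h2=4, slots 10,14 occupied => index 1.
Insert 210: h=6, slot 6 empty => index 6.
Insert 887: h=3, h2=8, slot 3 occupied => index 11.
Table: [-, 707, -, 54, -, 617, 210, -, -, -, 163, 887, 267, 921, 938, -, -]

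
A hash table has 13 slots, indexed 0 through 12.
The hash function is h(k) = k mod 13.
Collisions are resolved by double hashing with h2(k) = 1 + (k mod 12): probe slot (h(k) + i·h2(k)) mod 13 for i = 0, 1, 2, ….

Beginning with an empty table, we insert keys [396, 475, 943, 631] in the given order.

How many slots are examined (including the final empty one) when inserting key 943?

2

396 hashes to 6; slot 6 is free => place at 6.
475 hashes to 7; slot 7 is free => place at 7.
943 hashes to 7, h2=8; 7 taken => place at 2.
631 hashes to 7, h2=8; 7,2 taken => place at 10.
Table: [., ., 943, ., ., ., 396, 475, ., ., 631, ., .]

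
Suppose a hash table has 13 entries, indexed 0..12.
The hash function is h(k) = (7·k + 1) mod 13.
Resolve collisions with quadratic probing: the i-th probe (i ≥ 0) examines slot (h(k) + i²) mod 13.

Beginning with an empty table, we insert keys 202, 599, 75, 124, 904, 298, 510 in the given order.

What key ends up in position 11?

202

202: h=11 -> slot 11
599: h=8 -> slot 8
75: h=6 -> slot 6
124: h=11, probe 11,12 -> slot 12
904: h=11, probe 11,12,2 -> slot 2
298: h=7 -> slot 7
510: h=9 -> slot 9
Table: [—, —, 904, —, —, —, 75, 298, 599, 510, —, 202, 124]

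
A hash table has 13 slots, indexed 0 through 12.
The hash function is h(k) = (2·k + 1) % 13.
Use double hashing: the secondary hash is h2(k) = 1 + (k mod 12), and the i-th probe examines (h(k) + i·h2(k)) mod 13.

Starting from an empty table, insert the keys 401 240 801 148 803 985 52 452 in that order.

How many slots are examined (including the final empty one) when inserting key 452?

401 hashes to 10; slot 10 is free → place at 10.
240 hashes to 0; slot 0 is free → place at 0.
801 hashes to 4; slot 4 is free → place at 4.
148 hashes to 11; slot 11 is free → place at 11.
803 hashes to 8; slot 8 is free → place at 8.
985 hashes to 8, h2=2; 8,10 taken → place at 12.
52 hashes to 1; slot 1 is free → place at 1.
452 hashes to 8, h2=9; 8,4,0 taken → place at 9.
Table: [240, 52, ∅, ∅, 801, ∅, ∅, ∅, 803, 452, 401, 148, 985]

4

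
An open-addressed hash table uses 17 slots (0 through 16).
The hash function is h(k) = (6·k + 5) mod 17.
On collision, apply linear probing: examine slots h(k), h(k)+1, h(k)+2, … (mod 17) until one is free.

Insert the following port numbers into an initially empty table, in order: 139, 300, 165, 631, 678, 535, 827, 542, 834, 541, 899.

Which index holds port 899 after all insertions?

Insert 139: h=6, slot 6 empty → index 6.
Insert 300: h=3, slot 3 empty → index 3.
Insert 165: h=9, slot 9 empty → index 9.
Insert 631: h=0, slot 0 empty → index 0.
Insert 678: h=10, slot 10 empty → index 10.
Insert 535: h=2, slot 2 empty → index 2.
Insert 827: h=3, slot 3 occupied → index 4.
Insert 542: h=10, slot 10 occupied → index 11.
Insert 834: h=11, slot 11 occupied → index 12.
Insert 541: h=4, slot 4 occupied → index 5.
Insert 899: h=10, slots 10,11,12 occupied → index 13.
Table: [631, _, 535, 300, 827, 541, 139, _, _, 165, 678, 542, 834, 899, _, _, _]

13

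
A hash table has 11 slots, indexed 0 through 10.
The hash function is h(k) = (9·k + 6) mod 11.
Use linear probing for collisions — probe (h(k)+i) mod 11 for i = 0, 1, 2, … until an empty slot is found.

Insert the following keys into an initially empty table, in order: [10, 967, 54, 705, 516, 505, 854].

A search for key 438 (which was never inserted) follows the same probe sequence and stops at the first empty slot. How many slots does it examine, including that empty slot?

4

10 hashes to 8; slot 8 is free -> place at 8.
967 hashes to 8; 8 taken -> place at 9.
54 hashes to 8; 8,9 taken -> place at 10.
705 hashes to 4; slot 4 is free -> place at 4.
516 hashes to 8; 8,9,10 taken -> place at 0.
505 hashes to 8; 8,9,10,0 taken -> place at 1.
854 hashes to 3; slot 3 is free -> place at 3.
Table: [516, 505, _, 854, 705, _, _, _, 10, 967, 54]
Lookup 438: h=10, probe 10,0,1,2 → slot 2 empty, not found.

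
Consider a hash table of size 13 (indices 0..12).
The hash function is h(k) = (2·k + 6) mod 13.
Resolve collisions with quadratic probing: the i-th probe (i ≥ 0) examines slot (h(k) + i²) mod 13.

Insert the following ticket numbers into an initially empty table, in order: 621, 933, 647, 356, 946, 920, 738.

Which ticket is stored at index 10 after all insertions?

738

621: h=0 => slot 0
933: h=0, probe 0,1 => slot 1
647: h=0, probe 0,1,4 => slot 4
356: h=3 => slot 3
946: h=0, probe 0,1,4,9 => slot 9
920: h=0, probe 0,1,4,9,3,12 => slot 12
738: h=0, probe 0,1,4,9,3,12,10 => slot 10
Table: [621, 933, ∅, 356, 647, ∅, ∅, ∅, ∅, 946, 738, ∅, 920]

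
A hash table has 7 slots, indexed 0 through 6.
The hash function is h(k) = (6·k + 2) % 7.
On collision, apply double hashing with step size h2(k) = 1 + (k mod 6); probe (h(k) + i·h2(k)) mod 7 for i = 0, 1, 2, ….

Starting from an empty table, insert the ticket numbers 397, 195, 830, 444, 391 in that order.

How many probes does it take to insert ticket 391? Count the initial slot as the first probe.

397 hashes to 4; slot 4 is free => place at 4.
195 hashes to 3; slot 3 is free => place at 3.
830 hashes to 5; slot 5 is free => place at 5.
444 hashes to 6; slot 6 is free => place at 6.
391 hashes to 3, h2=2; 3,5 taken => place at 0.
Table: [391, -, -, 195, 397, 830, 444]

3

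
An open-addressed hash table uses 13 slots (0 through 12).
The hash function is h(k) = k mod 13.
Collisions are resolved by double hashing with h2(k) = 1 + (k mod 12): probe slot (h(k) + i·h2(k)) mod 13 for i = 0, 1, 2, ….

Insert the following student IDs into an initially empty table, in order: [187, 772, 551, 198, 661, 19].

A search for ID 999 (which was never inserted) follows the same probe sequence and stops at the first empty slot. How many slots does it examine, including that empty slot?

2

187: h=5 => slot 5
772: h=5, h2=5, probe 5,10 => slot 10
551: h=5, h2=12, probe 5,4 => slot 4
198: h=3 => slot 3
661: h=11 => slot 11
19: h=6 => slot 6
Table: [_, _, _, 198, 551, 187, 19, _, _, _, 772, 661, _]
Lookup 999: h=11, h2=4, probe 11,2 → slot 2 empty, not found.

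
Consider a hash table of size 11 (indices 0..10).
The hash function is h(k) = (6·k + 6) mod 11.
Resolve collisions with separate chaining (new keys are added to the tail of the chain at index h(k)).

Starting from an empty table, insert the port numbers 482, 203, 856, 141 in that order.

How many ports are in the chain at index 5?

3

482 → bucket 5
203 → bucket 3
856 → bucket 5 (collision)
141 → bucket 5 (collision)
Final buckets:
0: ∅
1: ∅
2: ∅
3: 203
4: ∅
5: 482 -> 856 -> 141
6: ∅
7: ∅
8: ∅
9: ∅
10: ∅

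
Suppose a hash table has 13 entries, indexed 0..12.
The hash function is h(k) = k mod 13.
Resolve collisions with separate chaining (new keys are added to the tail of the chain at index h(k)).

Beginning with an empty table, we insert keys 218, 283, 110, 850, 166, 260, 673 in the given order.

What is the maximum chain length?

218 → bucket 10
283 → bucket 10 (collision)
110 → bucket 6
850 → bucket 5
166 → bucket 10 (collision)
260 → bucket 0
673 → bucket 10 (collision)
Final buckets:
0: 260
1: .
2: .
3: .
4: .
5: 850
6: 110
7: .
8: .
9: .
10: 218 -> 283 -> 166 -> 673
11: .
12: .

4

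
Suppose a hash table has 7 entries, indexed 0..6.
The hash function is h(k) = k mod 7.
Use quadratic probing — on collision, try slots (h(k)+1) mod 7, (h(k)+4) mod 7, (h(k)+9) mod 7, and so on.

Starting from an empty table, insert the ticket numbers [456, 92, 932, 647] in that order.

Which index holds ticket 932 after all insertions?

456: h=1 -> slot 1
92: h=1, probe 1,2 -> slot 2
932: h=1, probe 1,2,5 -> slot 5
647: h=3 -> slot 3
Table: [∅, 456, 92, 647, ∅, 932, ∅]

5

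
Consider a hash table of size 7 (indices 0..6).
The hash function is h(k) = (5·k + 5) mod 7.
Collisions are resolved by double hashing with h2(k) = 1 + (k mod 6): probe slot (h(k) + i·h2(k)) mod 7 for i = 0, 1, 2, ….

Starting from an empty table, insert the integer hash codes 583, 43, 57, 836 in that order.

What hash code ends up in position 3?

583: h=1 => slot 1
43: h=3 => slot 3
57: h=3, h2=4, probe 3,0 => slot 0
836: h=6 => slot 6
Table: [57, 583, ∅, 43, ∅, ∅, 836]

43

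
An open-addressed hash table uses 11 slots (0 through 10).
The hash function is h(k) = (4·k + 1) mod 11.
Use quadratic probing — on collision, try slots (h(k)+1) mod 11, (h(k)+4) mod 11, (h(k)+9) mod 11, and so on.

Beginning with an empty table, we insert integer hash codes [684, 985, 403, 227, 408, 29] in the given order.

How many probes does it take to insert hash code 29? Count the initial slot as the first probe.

3

684 hashes to 9; slot 9 is free → place at 9.
985 hashes to 3; slot 3 is free → place at 3.
403 hashes to 7; slot 7 is free → place at 7.
227 hashes to 7; 7 taken → place at 8.
408 hashes to 5; slot 5 is free → place at 5.
29 hashes to 7; 7,8 taken → place at 0.
Table: [29, -, -, 985, -, 408, -, 403, 227, 684, -]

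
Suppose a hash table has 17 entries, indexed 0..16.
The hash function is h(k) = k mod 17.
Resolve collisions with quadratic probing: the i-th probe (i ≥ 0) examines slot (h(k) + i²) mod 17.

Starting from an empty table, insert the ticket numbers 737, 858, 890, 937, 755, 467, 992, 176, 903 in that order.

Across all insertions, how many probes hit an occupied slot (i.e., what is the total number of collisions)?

10

737 hashes to 6; slot 6 is free => place at 6.
858 hashes to 8; slot 8 is free => place at 8.
890 hashes to 6; 6 taken => place at 7.
937 hashes to 2; slot 2 is free => place at 2.
755 hashes to 7; 7,8 taken => place at 11.
467 hashes to 8; 8 taken => place at 9.
992 hashes to 6; 6,7 taken => place at 10.
176 hashes to 6; 6,7,10 taken => place at 15.
903 hashes to 2; 2 taken => place at 3.
Table: [_, _, 937, 903, _, _, 737, 890, 858, 467, 992, 755, _, _, _, 176, _]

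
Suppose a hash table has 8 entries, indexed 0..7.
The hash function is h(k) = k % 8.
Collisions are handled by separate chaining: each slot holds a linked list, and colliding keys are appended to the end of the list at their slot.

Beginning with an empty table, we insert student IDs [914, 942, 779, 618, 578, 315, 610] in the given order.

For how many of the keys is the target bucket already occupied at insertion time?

4

914 → bucket 2
942 → bucket 6
779 → bucket 3
618 → bucket 2 (collision)
578 → bucket 2 (collision)
315 → bucket 3 (collision)
610 → bucket 2 (collision)
Final buckets:
0: _
1: _
2: 914 -> 618 -> 578 -> 610
3: 779 -> 315
4: _
5: _
6: 942
7: _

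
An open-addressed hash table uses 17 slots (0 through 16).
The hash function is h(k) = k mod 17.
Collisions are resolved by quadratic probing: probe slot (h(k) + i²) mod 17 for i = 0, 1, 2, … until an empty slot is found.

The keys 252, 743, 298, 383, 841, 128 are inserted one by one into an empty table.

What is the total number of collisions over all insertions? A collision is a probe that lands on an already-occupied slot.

252: h=14 => slot 14
743: h=12 => slot 12
298: h=9 => slot 9
383: h=9, probe 9,10 => slot 10
841: h=8 => slot 8
128: h=9, probe 9,10,13 => slot 13
Table: [—, —, —, —, —, —, —, —, 841, 298, 383, —, 743, 128, 252, —, —]

3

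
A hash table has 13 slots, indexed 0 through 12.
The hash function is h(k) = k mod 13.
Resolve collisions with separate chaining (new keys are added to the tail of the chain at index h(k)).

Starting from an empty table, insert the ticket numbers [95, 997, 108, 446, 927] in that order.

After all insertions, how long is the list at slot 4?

4

95 -> bucket 4
997 -> bucket 9
108 -> bucket 4 (collision)
446 -> bucket 4 (collision)
927 -> bucket 4 (collision)
Final buckets:
0: .
1: .
2: .
3: .
4: 95 -> 108 -> 446 -> 927
5: .
6: .
7: .
8: .
9: 997
10: .
11: .
12: .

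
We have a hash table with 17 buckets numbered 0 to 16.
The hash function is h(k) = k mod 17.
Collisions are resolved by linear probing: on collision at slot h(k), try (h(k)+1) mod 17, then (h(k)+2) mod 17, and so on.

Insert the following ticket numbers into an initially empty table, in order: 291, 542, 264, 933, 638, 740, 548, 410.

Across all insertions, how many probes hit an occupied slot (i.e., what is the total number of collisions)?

5

291: h=2 -> slot 2
542: h=15 -> slot 15
264: h=9 -> slot 9
933: h=15, probe 15,16 -> slot 16
638: h=9, probe 9,10 -> slot 10
740: h=9, probe 9,10,11 -> slot 11
548: h=4 -> slot 4
410: h=2, probe 2,3 -> slot 3
Table: [-, -, 291, 410, 548, -, -, -, -, 264, 638, 740, -, -, -, 542, 933]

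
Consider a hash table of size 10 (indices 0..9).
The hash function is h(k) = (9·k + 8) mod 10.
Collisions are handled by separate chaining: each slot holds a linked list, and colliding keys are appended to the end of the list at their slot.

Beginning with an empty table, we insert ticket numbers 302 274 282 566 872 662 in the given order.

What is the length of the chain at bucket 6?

Insert 302: h=6, bucket 6 empty -> new chain.
Insert 274: h=4, bucket 4 empty -> new chain.
Insert 282: h=6, bucket 6 nonempty -> append to chain.
Insert 566: h=2, bucket 2 empty -> new chain.
Insert 872: h=6, bucket 6 nonempty -> append to chain.
Insert 662: h=6, bucket 6 nonempty -> append to chain.
Final buckets:
0: .
1: .
2: 566
3: .
4: 274
5: .
6: 302 -> 282 -> 872 -> 662
7: .
8: .
9: .

4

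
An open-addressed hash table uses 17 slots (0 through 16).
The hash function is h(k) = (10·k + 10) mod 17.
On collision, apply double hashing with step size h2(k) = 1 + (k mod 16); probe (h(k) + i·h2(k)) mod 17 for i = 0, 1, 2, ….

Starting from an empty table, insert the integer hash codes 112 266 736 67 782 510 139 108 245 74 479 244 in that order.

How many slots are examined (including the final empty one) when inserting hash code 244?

7

Insert 112: h=8, slot 8 empty => index 8.
Insert 266: h=1, slot 1 empty => index 1.
Insert 736: h=9, slot 9 empty => index 9.
Insert 67: h=0, slot 0 empty => index 0.
Insert 782: h=10, slot 10 empty => index 10.
Insert 510: h=10, h2=15, slots 10,8 occupied => index 6.
Insert 139: h=6, h2=12, slots 6,1 occupied => index 13.
Insert 108: h=2, slot 2 empty => index 2.
Insert 245: h=12, slot 12 empty => index 12.
Insert 74: h=2, h2=11, slots 2,13 occupied => index 7.
Insert 479: h=6, h2=16, slot 6 occupied => index 5.
Insert 244: h=2, h2=5, slots 2,7,12,0,5,10 occupied => index 15.
Table: [67, 266, 108, ., ., 479, 510, 74, 112, 736, 782, ., 245, 139, ., 244, .]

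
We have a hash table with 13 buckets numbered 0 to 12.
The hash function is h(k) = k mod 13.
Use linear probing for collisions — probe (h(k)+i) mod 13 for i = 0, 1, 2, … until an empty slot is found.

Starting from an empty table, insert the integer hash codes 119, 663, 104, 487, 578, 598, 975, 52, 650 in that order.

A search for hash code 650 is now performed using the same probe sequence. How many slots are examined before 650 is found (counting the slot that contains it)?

9

Insert 119: h=2, slot 2 empty => index 2.
Insert 663: h=0, slot 0 empty => index 0.
Insert 104: h=0, slot 0 occupied => index 1.
Insert 487: h=6, slot 6 empty => index 6.
Insert 578: h=6, slot 6 occupied => index 7.
Insert 598: h=0, slots 0,1,2 occupied => index 3.
Insert 975: h=0, slots 0,1,2,3 occupied => index 4.
Insert 52: h=0, slots 0,1,2,3,4 occupied => index 5.
Insert 650: h=0, slots 0,1,2,3,4,5,6,7 occupied => index 8.
Table: [663, 104, 119, 598, 975, 52, 487, 578, 650, ., ., ., .]
Lookup 650: h=0, probe 0,1,2,3,4,5,6,7,8 → found at 8.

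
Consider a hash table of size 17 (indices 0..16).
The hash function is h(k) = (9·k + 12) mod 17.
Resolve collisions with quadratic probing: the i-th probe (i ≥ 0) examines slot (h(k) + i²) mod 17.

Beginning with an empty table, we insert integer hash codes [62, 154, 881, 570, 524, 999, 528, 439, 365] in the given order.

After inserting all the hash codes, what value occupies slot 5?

62: h=9 => slot 9
154: h=4 => slot 4
881: h=2 => slot 2
570: h=8 => slot 8
524: h=2, probe 2,3 => slot 3
999: h=10 => slot 10
528: h=4, probe 4,5 => slot 5
439: h=2, probe 2,3,6 => slot 6
365: h=16 => slot 16
Table: [., ., 881, 524, 154, 528, 439, ., 570, 62, 999, ., ., ., ., ., 365]

528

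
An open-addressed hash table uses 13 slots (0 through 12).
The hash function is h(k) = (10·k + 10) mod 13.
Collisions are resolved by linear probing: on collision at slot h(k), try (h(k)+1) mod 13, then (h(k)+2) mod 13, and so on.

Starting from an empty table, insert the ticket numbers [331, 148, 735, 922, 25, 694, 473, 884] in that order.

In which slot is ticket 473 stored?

331: h=5 -> slot 5
148: h=8 -> slot 8
735: h=2 -> slot 2
922: h=0 -> slot 0
25: h=0, probe 0,1 -> slot 1
694: h=8, probe 8,9 -> slot 9
473: h=8, probe 8,9,10 -> slot 10
884: h=10, probe 10,11 -> slot 11
Table: [922, 25, 735, ., ., 331, ., ., 148, 694, 473, 884, .]

10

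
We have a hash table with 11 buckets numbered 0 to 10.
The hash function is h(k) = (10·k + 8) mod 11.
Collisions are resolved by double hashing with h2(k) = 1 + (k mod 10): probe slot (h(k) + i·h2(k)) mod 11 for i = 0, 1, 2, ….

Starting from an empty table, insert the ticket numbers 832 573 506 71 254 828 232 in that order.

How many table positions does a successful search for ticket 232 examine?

Insert 832: h=1, slot 1 empty → index 1.
Insert 573: h=7, slot 7 empty → index 7.
Insert 506: h=8, slot 8 empty → index 8.
Insert 71: h=3, slot 3 empty → index 3.
Insert 254: h=7, h2=5, slots 7,1 occupied → index 6.
Insert 828: h=5, slot 5 empty → index 5.
Insert 232: h=7, h2=3, slot 7 occupied → index 10.
Table: [_, 832, _, 71, _, 828, 254, 573, 506, _, 232]
Lookup 232: h=7, h2=3, probe 7,10 → found at 10.

2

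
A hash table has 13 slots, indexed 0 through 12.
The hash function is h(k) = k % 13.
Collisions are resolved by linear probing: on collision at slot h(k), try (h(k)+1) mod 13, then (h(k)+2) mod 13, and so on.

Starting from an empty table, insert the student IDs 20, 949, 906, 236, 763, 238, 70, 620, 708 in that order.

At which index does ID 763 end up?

10

20: h=7 → slot 7
949: h=0 → slot 0
906: h=9 → slot 9
236: h=2 → slot 2
763: h=9, probe 9,10 → slot 10
238: h=4 → slot 4
70: h=5 → slot 5
620: h=9, probe 9,10,11 → slot 11
708: h=6 → slot 6
Table: [949, -, 236, -, 238, 70, 708, 20, -, 906, 763, 620, -]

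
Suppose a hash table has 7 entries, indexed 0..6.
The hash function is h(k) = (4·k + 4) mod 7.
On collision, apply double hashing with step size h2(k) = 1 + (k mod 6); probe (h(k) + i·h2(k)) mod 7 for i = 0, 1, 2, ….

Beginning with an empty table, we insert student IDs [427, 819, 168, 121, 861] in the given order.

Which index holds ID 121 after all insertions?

427: h=4 => slot 4
819: h=4, h2=4, probe 4,1 => slot 1
168: h=4, h2=1, probe 4,5 => slot 5
121: h=5, h2=2, probe 5,0 => slot 0
861: h=4, h2=4, probe 4,1,5,2 => slot 2
Table: [121, 819, 861, ., 427, 168, .]

0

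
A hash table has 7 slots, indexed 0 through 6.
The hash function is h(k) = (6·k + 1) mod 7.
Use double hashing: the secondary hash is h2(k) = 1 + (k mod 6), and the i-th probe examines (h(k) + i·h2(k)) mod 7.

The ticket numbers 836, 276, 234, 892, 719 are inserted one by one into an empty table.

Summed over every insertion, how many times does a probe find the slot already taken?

5

836 hashes to 5; slot 5 is free -> place at 5.
276 hashes to 5, h2=1; 5 taken -> place at 6.
234 hashes to 5, h2=1; 5,6 taken -> place at 0.
892 hashes to 5, h2=5; 5 taken -> place at 3.
719 hashes to 3, h2=6; 3 taken -> place at 2.
Table: [234, -, 719, 892, -, 836, 276]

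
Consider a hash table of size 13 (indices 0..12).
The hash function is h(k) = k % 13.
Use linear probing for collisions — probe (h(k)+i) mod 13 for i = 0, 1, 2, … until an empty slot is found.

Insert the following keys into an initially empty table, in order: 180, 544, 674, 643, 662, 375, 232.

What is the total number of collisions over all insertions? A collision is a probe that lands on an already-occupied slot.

180 hashes to 11; slot 11 is free -> place at 11.
544 hashes to 11; 11 taken -> place at 12.
674 hashes to 11; 11,12 taken -> place at 0.
643 hashes to 6; slot 6 is free -> place at 6.
662 hashes to 12; 12,0 taken -> place at 1.
375 hashes to 11; 11,12,0,1 taken -> place at 2.
232 hashes to 11; 11,12,0,1,2 taken -> place at 3.
Table: [674, 662, 375, 232, —, —, 643, —, —, —, —, 180, 544]

14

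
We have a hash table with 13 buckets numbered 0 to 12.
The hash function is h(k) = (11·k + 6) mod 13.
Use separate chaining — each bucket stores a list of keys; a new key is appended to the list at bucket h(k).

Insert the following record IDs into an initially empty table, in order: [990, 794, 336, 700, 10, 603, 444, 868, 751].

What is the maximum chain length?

990 → bucket 2
794 → bucket 4
336 → bucket 10
700 → bucket 10 (collision)
10 → bucket 12
603 → bucket 9
444 → bucket 2 (collision)
868 → bucket 12 (collision)
751 → bucket 12 (collision)
Final buckets:
0: —
1: —
2: 990 -> 444
3: —
4: 794
5: —
6: —
7: —
8: —
9: 603
10: 336 -> 700
11: —
12: 10 -> 868 -> 751

3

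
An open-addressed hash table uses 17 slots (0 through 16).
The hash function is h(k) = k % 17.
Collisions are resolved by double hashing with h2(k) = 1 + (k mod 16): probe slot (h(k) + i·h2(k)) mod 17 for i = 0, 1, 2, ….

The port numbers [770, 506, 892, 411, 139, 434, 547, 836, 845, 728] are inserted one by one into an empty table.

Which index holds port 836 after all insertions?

770 hashes to 5; slot 5 is free -> place at 5.
506 hashes to 13; slot 13 is free -> place at 13.
892 hashes to 8; slot 8 is free -> place at 8.
411 hashes to 3; slot 3 is free -> place at 3.
139 hashes to 3, h2=12; 3 taken -> place at 15.
434 hashes to 9; slot 9 is free -> place at 9.
547 hashes to 3, h2=4; 3 taken -> place at 7.
836 hashes to 3, h2=5; 3,8,13 taken -> place at 1.
845 hashes to 12; slot 12 is free -> place at 12.
728 hashes to 14; slot 14 is free -> place at 14.
Table: [-, 836, -, 411, -, 770, -, 547, 892, 434, -, -, 845, 506, 728, 139, -]

1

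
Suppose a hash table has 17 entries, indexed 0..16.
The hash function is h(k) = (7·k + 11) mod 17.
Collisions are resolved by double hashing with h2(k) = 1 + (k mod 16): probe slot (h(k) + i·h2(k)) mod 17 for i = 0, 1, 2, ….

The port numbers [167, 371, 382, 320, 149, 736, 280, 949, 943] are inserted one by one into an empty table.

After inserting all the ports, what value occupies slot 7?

167

167: h=7 → slot 7
371: h=7, h2=4, probe 7,11 → slot 11
382: h=16 → slot 16
320: h=7, h2=1, probe 7,8 → slot 8
149: h=0 → slot 0
736: h=12 → slot 12
280: h=16, h2=9, probe 16,8,0,9 → slot 9
949: h=7, h2=6, probe 7,13 → slot 13
943: h=16, h2=16, probe 16,15 → slot 15
Table: [149, —, —, —, —, —, —, 167, 320, 280, —, 371, 736, 949, —, 943, 382]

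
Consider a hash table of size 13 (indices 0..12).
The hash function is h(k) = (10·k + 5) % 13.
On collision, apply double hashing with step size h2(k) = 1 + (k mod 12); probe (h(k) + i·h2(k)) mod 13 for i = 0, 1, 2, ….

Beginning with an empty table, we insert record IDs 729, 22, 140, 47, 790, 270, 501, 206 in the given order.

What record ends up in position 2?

729: h=2 → slot 2
22: h=4 → slot 4
140: h=1 → slot 1
47: h=7 → slot 7
790: h=1, h2=11, probe 1,12 → slot 12
270: h=1, h2=7, probe 1,8 → slot 8
501: h=10 → slot 10
206: h=11 → slot 11
Table: [-, 140, 729, -, 22, -, -, 47, 270, -, 501, 206, 790]

729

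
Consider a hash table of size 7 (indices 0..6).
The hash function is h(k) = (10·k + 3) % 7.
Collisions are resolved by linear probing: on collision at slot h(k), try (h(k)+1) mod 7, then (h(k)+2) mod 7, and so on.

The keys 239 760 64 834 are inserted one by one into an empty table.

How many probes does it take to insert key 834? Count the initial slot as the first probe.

4

239 hashes to 6; slot 6 is free => place at 6.
760 hashes to 1; slot 1 is free => place at 1.
64 hashes to 6; 6 taken => place at 0.
834 hashes to 6; 6,0,1 taken => place at 2.
Table: [64, 760, 834, _, _, _, 239]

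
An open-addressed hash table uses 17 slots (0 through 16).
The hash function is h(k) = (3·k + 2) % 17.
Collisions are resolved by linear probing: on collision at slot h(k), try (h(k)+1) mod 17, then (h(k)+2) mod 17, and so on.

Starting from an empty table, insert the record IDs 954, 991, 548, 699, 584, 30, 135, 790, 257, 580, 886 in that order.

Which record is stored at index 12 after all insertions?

954: h=8 -> slot 8
991: h=0 -> slot 0
548: h=14 -> slot 14
699: h=8, probe 8,9 -> slot 9
584: h=3 -> slot 3
30: h=7 -> slot 7
135: h=16 -> slot 16
790: h=9, probe 9,10 -> slot 10
257: h=8, probe 8,9,10,11 -> slot 11
580: h=8, probe 8,9,10,11,12 -> slot 12
886: h=8, probe 8,9,10,11,12,13 -> slot 13
Table: [991, -, -, 584, -, -, -, 30, 954, 699, 790, 257, 580, 886, 548, -, 135]

580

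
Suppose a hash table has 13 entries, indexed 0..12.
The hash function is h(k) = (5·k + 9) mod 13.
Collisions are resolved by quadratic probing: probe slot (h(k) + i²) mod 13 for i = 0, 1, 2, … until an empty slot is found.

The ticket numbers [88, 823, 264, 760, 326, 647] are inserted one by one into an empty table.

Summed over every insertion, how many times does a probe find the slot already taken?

Insert 88: h=7, slot 7 empty -> index 7.
Insert 823: h=3, slot 3 empty -> index 3.
Insert 264: h=3, slot 3 occupied -> index 4.
Insert 760: h=0, slot 0 empty -> index 0.
Insert 326: h=1, slot 1 empty -> index 1.
Insert 647: h=7, slot 7 occupied -> index 8.
Table: [760, 326, —, 823, 264, —, —, 88, 647, —, —, —, —]

2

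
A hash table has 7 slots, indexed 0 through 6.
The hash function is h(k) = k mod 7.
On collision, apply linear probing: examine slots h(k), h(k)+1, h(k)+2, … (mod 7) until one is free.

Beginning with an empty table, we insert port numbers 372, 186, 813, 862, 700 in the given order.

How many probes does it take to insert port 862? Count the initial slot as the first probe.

3

372 hashes to 1; slot 1 is free => place at 1.
186 hashes to 4; slot 4 is free => place at 4.
813 hashes to 1; 1 taken => place at 2.
862 hashes to 1; 1,2 taken => place at 3.
700 hashes to 0; slot 0 is free => place at 0.
Table: [700, 372, 813, 862, 186, _, _]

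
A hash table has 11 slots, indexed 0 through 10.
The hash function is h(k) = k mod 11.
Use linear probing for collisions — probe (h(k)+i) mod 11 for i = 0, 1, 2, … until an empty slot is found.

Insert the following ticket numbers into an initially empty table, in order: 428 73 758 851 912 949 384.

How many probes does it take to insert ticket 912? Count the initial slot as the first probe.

3

428: h=10 => slot 10
73: h=7 => slot 7
758: h=10, probe 10,0 => slot 0
851: h=4 => slot 4
912: h=10, probe 10,0,1 => slot 1
949: h=3 => slot 3
384: h=10, probe 10,0,1,2 => slot 2
Table: [758, 912, 384, 949, 851, ., ., 73, ., ., 428]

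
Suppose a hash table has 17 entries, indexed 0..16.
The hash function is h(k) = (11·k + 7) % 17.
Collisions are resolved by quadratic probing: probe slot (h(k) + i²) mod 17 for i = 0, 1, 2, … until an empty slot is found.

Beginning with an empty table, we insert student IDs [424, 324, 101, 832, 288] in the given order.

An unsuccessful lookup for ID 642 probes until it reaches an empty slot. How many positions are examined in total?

424 hashes to 13; slot 13 is free => place at 13.
324 hashes to 1; slot 1 is free => place at 1.
101 hashes to 13; 13 taken => place at 14.
832 hashes to 13; 13,14 taken => place at 0.
288 hashes to 13; 13,14,0 taken => place at 5.
Table: [832, 324, ∅, ∅, ∅, 288, ∅, ∅, ∅, ∅, ∅, ∅, ∅, 424, 101, ∅, ∅]
Lookup 642: h=14, probe 14,15 → slot 15 empty, not found.

2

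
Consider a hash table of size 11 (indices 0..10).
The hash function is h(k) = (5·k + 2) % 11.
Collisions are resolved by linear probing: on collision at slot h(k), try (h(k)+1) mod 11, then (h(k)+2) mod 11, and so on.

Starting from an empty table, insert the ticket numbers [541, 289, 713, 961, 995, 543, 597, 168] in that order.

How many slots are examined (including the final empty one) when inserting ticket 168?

3

541 hashes to 1; slot 1 is free => place at 1.
289 hashes to 6; slot 6 is free => place at 6.
713 hashes to 3; slot 3 is free => place at 3.
961 hashes to 0; slot 0 is free => place at 0.
995 hashes to 5; slot 5 is free => place at 5.
543 hashes to 0; 0,1 taken => place at 2.
597 hashes to 6; 6 taken => place at 7.
168 hashes to 6; 6,7 taken => place at 8.
Table: [961, 541, 543, 713, _, 995, 289, 597, 168, _, _]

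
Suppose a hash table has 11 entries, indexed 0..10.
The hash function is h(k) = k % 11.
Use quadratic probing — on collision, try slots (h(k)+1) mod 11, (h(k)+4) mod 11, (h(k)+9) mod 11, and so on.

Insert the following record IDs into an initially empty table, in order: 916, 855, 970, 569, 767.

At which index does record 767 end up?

Insert 916: h=3, slot 3 empty => index 3.
Insert 855: h=8, slot 8 empty => index 8.
Insert 970: h=2, slot 2 empty => index 2.
Insert 569: h=8, slot 8 occupied => index 9.
Insert 767: h=8, slots 8,9 occupied => index 1.
Table: [-, 767, 970, 916, -, -, -, -, 855, 569, -]

1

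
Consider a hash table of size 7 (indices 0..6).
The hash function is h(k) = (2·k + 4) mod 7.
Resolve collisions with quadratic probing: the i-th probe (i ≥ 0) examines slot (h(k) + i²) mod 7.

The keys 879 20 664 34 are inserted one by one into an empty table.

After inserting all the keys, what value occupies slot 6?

879: h=5 -> slot 5
20: h=2 -> slot 2
664: h=2, probe 2,3 -> slot 3
34: h=2, probe 2,3,6 -> slot 6
Table: [., ., 20, 664, ., 879, 34]

34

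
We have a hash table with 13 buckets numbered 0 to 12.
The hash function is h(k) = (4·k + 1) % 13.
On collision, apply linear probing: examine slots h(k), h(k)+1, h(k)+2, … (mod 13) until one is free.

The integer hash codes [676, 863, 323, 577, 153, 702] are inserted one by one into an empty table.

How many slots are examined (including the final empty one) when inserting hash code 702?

Insert 676: h=1, slot 1 empty => index 1.
Insert 863: h=8, slot 8 empty => index 8.
Insert 323: h=6, slot 6 empty => index 6.
Insert 577: h=8, slot 8 occupied => index 9.
Insert 153: h=2, slot 2 empty => index 2.
Insert 702: h=1, slots 1,2 occupied => index 3.
Table: [-, 676, 153, 702, -, -, 323, -, 863, 577, -, -, -]

3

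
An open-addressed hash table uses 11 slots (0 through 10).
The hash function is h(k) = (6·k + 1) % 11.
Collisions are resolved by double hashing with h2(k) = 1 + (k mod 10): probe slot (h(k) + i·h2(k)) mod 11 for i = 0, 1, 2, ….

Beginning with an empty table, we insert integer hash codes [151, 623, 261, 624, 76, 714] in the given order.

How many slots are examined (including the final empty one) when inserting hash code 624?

3

151 hashes to 5; slot 5 is free -> place at 5.
623 hashes to 10; slot 10 is free -> place at 10.
261 hashes to 5, h2=2; 5 taken -> place at 7.
624 hashes to 5, h2=5; 5,10 taken -> place at 4.
76 hashes to 6; slot 6 is free -> place at 6.
714 hashes to 6, h2=5; 6 taken -> place at 0.
Table: [714, _, _, _, 624, 151, 76, 261, _, _, 623]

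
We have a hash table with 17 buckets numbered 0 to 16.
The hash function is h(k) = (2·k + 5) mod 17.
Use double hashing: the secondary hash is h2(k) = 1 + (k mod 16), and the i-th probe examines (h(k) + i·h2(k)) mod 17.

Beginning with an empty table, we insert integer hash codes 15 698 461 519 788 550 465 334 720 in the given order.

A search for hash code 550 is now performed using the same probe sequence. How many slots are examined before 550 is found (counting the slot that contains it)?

Insert 15: h=1, slot 1 empty -> index 1.
Insert 698: h=7, slot 7 empty -> index 7.
Insert 461: h=9, slot 9 empty -> index 9.
Insert 519: h=6, slot 6 empty -> index 6.
Insert 788: h=0, slot 0 empty -> index 0.
Insert 550: h=0, h2=7, slots 0,7 occupied -> index 14.
Insert 465: h=0, h2=2, slot 0 occupied -> index 2.
Insert 334: h=10, slot 10 empty -> index 10.
Insert 720: h=0, h2=1, slots 0,1,2 occupied -> index 3.
Table: [788, 15, 465, 720, _, _, 519, 698, _, 461, 334, _, _, _, 550, _, _]
Lookup 550: h=0, h2=7, probe 0,7,14 → found at 14.

3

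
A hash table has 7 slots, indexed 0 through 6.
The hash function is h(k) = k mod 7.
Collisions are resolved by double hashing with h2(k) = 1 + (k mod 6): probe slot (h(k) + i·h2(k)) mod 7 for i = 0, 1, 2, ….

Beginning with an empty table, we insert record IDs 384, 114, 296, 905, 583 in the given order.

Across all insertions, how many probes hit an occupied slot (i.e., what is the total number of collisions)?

384 hashes to 6; slot 6 is free → place at 6.
114 hashes to 2; slot 2 is free → place at 2.
296 hashes to 2, h2=3; 2 taken → place at 5.
905 hashes to 2, h2=6; 2 taken → place at 1.
583 hashes to 2, h2=2; 2 taken → place at 4.
Table: [∅, 905, 114, ∅, 583, 296, 384]

3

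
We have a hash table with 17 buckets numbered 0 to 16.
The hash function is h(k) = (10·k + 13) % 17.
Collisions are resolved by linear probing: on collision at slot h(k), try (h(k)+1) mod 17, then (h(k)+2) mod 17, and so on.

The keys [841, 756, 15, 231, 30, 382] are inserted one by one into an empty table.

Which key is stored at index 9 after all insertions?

756

841: h=8 -> slot 8
756: h=8, probe 8,9 -> slot 9
15: h=10 -> slot 10
231: h=11 -> slot 11
30: h=7 -> slot 7
382: h=8, probe 8,9,10,11,12 -> slot 12
Table: [—, —, —, —, —, —, —, 30, 841, 756, 15, 231, 382, —, —, —, —]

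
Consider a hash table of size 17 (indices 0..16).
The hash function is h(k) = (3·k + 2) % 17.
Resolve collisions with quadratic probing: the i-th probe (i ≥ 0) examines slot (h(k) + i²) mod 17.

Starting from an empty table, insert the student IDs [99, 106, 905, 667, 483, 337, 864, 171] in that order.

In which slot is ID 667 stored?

Insert 99: h=10, slot 10 empty => index 10.
Insert 106: h=14, slot 14 empty => index 14.
Insert 905: h=14, slot 14 occupied => index 15.
Insert 667: h=14, slots 14,15 occupied => index 1.
Insert 483: h=6, slot 6 empty => index 6.
Insert 337: h=10, slot 10 occupied => index 11.
Insert 864: h=10, slots 10,11,14 occupied => index 2.
Insert 171: h=5, slot 5 empty => index 5.
Table: [., 667, 864, ., ., 171, 483, ., ., ., 99, 337, ., ., 106, 905, .]

1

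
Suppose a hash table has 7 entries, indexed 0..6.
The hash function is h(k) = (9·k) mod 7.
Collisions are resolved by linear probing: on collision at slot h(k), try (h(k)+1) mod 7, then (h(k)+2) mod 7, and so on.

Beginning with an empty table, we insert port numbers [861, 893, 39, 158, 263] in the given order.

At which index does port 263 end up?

861 hashes to 0; slot 0 is free => place at 0.
893 hashes to 1; slot 1 is free => place at 1.
39 hashes to 1; 1 taken => place at 2.
158 hashes to 1; 1,2 taken => place at 3.
263 hashes to 1; 1,2,3 taken => place at 4.
Table: [861, 893, 39, 158, 263, ., .]

4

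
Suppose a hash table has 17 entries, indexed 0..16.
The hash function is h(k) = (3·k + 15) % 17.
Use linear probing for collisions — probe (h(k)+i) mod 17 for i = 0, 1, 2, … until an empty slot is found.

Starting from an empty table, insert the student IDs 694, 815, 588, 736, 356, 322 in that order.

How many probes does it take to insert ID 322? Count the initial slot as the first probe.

Insert 694: h=6, slot 6 empty → index 6.
Insert 815: h=12, slot 12 empty → index 12.
Insert 588: h=11, slot 11 empty → index 11.
Insert 736: h=13, slot 13 empty → index 13.
Insert 356: h=12, slots 12,13 occupied → index 14.
Insert 322: h=12, slots 12,13,14 occupied → index 15.
Table: [—, —, —, —, —, —, 694, —, —, —, —, 588, 815, 736, 356, 322, —]

4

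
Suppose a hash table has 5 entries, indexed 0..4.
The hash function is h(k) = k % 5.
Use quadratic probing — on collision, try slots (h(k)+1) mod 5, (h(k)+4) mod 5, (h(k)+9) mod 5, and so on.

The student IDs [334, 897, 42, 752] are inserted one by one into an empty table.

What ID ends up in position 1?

334 hashes to 4; slot 4 is free => place at 4.
897 hashes to 2; slot 2 is free => place at 2.
42 hashes to 2; 2 taken => place at 3.
752 hashes to 2; 2,3 taken => place at 1.
Table: [—, 752, 897, 42, 334]

752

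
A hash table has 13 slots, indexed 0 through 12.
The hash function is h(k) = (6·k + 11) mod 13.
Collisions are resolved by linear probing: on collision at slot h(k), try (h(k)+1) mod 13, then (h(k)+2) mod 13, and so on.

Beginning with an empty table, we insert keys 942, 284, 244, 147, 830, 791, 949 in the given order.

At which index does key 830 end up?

942: h=8 => slot 8
284: h=12 => slot 12
244: h=6 => slot 6
147: h=9 => slot 9
830: h=12, probe 12,0 => slot 0
791: h=12, probe 12,0,1 => slot 1
949: h=11 => slot 11
Table: [830, 791, ∅, ∅, ∅, ∅, 244, ∅, 942, 147, ∅, 949, 284]

0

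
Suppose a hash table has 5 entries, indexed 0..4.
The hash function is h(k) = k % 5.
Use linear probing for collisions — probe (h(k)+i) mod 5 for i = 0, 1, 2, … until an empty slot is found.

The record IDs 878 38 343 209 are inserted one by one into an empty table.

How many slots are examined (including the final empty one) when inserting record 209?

3

878 hashes to 3; slot 3 is free -> place at 3.
38 hashes to 3; 3 taken -> place at 4.
343 hashes to 3; 3,4 taken -> place at 0.
209 hashes to 4; 4,0 taken -> place at 1.
Table: [343, 209, ., 878, 38]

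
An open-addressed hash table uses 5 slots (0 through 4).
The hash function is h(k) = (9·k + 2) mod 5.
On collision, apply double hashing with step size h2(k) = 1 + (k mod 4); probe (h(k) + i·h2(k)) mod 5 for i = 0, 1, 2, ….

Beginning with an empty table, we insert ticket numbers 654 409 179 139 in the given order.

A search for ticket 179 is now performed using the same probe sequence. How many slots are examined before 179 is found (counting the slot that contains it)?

654 hashes to 3; slot 3 is free → place at 3.
409 hashes to 3, h2=2; 3 taken → place at 0.
179 hashes to 3, h2=4; 3 taken → place at 2.
139 hashes to 3, h2=4; 3,2 taken → place at 1.
Table: [409, 139, 179, 654, _]
Lookup 179: h=3, h2=4, probe 3,2 → found at 2.

2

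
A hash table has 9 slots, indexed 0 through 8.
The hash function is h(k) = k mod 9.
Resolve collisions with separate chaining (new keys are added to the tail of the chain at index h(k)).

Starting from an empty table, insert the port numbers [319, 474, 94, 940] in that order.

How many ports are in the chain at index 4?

3

319 -> bucket 4
474 -> bucket 6
94 -> bucket 4 (collision)
940 -> bucket 4 (collision)
Final buckets:
0: ∅
1: ∅
2: ∅
3: ∅
4: 319 -> 94 -> 940
5: ∅
6: 474
7: ∅
8: ∅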